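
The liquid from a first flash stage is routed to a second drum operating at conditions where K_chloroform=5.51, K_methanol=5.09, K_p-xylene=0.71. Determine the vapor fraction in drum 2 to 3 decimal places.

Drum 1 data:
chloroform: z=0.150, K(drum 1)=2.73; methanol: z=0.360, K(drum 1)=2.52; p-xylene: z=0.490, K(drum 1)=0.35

Drum 1:
Rachford–Rice: g(ψ₁) = Σ zᵢ(Kᵢ−1)/(1+ψ₁(Kᵢ−1)) = 0.
Check two-phase: ΣzᵢKᵢ = 1.488 > 1 and Σzᵢ/Kᵢ = 1.598 > 1, so g(0) = 0.488 > 0 and g(1) = -0.598 < 0.
Iterate (Newton) starting at ψ₁ = 0.5:
  ψ₁ = 0.500: g = -0.0218, g' = -0.852 → ψ₁ = 0.474
Converged at ψ₁ = 0.474.
Drum-1 compositions:
  chloroform: x = 0.082, y = 0.225
  methanol: x = 0.209, y = 0.527
  p-xylene: x = 0.708, y = 0.248
Drum-2 feed = drum-1 liquid: z₂ = (0.0824, 0.2092, 0.7084).
Drum 2:
Rachford–Rice: g(ψ₂) = Σ zᵢ(Kᵢ−1)/(1+ψ₂(Kᵢ−1)) = 0.
Check two-phase: ΣzᵢKᵢ = 2.022 > 1 and Σzᵢ/Kᵢ = 1.054 > 1, so g(0) = 1.022 > 0 and g(1) = -0.054 < 0.
Newton–Raphson from ψ₂ = 0.32:
  ψ₂ = 0.320: g = 0.2962, g' = -1.010 → ψ₂ = 0.613
  ψ₂ = 0.613: g = 0.0926, g' = -0.491 → ψ₂ = 0.802
  ψ₂ = 0.802: g = 0.0126, g' = -0.371 → ψ₂ = 0.836
  ψ₂ = 0.836: g = 0.0002, g' = -0.357 → ψ₂ = 0.837
Converged at ψ₂ = 0.837.
  chloroform: x = 0.017, y = 0.095
  methanol: x = 0.047, y = 0.241
  p-xylene: x = 0.935, y = 0.664

V/F (drum 2) = 0.837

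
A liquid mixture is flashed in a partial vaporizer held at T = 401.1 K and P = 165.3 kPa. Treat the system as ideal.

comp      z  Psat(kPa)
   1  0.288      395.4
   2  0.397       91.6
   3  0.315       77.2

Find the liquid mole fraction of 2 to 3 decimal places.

x_2 = 0.412

Raoult's law: Kᵢ = Pᵢˢᵃᵗ/P = Pᵢˢᵃᵗ/165.3.
  K_1 = 395.4/165.3 = 2.39201, K_2 = 91.6/165.3 = 0.55414, K_3 = 77.2/165.3 = 0.46703
Material balance + equilibrium reduce to Σ zᵢ(Kᵢ−1)/(1+β(Kᵢ−1)) = 0.
g(0) = ΣzᵢKᵢ − 1 = 0.056 and g(1) = 1 − Σzᵢ/Kᵢ = -0.511, so a root lies in (0, 1).
Newton–Raphson from β = 0.5:
  β = 0.500: g = -0.2203, g' = -0.491 → β = 0.051
  β = 0.051: g = 0.0204, g' = -0.663 → β = 0.082
  β = 0.082: g = 0.0005, g' = -0.632 → β = 0.083
Converged at β = 0.083.
Compositions from xᵢ = zᵢ/(1+β(Kᵢ−1)), yᵢ = Kᵢxᵢ:
  1: x = 0.258, y = 0.618
  2: x = 0.412, y = 0.228
  3: x = 0.330, y = 0.154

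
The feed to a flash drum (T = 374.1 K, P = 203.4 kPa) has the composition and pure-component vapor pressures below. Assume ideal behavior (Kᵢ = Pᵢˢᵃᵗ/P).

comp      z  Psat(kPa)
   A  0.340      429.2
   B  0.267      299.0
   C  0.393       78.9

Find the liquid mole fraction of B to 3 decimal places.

Raoult's law: Kᵢ = Pᵢˢᵃᵗ/P = Pᵢˢᵃᵗ/203.4.
  K_A = 429.2/203.4 = 2.11013, K_B = 299.0/203.4 = 1.47001, K_C = 78.9/203.4 = 0.38791
Rachford–Rice: g(β) = Σ zᵢ(Kᵢ−1)/(1+β(Kᵢ−1)) = 0.
Feasibility: ΣzᵢKᵢ = 1.262, Σzᵢ/Kᵢ = 1.356 — both > 1, two phases present.
Iterate (Newton) starting at β = 0.65:
  β = 0.650: g = -0.0841, g' = -0.582 → β = 0.505
  β = 0.505: g = -0.0051, g' = -0.519 → β = 0.496
Converged at β = 0.496.
Compositions from xᵢ = zᵢ/(1+β(Kᵢ−1)), yᵢ = Kᵢxᵢ:
  A: x = 0.219, y = 0.463
  B: x = 0.217, y = 0.318
  C: x = 0.564, y = 0.219

x_B = 0.217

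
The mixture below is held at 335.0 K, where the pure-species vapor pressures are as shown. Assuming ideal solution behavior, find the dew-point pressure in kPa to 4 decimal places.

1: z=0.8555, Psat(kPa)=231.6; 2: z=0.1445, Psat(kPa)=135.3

Pdew = 210.0017 kPa

At the dew point ψ → 1, so Σzᵢ/Kᵢ = 1 with Kᵢ = Pᵢˢᵃᵗ/P ⇒ 1/P = Σzᵢ/Pᵢˢᵃᵗ.
1/P = 0.8555/231.6 + 0.1445/135.3 = 0.0047619 ⇒ P = 210.0017 kPa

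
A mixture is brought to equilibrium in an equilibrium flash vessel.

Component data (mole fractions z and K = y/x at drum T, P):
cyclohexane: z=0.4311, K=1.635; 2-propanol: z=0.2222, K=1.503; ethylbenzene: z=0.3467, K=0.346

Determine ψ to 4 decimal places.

Iterate (Newton) starting at ψ = 0.5:
  ψ = 0.5000: g = -0.03983, g' = -0.4634 → ψ = 0.4141
  ψ = 0.4141: g = -0.00169, g' = -0.4264 → ψ = 0.4101
Converged at ψ = 0.4101.

ψ = 0.4101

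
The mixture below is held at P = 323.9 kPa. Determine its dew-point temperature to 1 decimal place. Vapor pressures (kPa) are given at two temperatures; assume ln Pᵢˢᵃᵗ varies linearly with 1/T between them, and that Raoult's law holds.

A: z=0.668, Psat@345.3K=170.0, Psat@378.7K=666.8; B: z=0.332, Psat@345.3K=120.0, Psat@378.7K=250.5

T = 368.8 K

Dew-point temperature: Σzᵢ·P/Pᵢˢᵃᵗ(T) = 1. Interpolate ln Pᵢˢᵃᵗ = aᵢ + bᵢ/T.
  T = 345.3 K: ΣzᵢP/Pᵢˢᵃᵗ = 2.1689
  T = 378.7 K: ΣzᵢP/Pᵢˢᵃᵗ = 0.7538
  T = 362.0 K: ΣzᵢP/Pᵢˢᵃᵗ = 1.2325
  T = 370.4 K: ΣzᵢP/Pᵢˢᵃᵗ = 0.9544
  T = 366.2 K: ΣzᵢP/Pᵢˢᵃᵗ = 1.0822
  T = 368.3 K: ΣzᵢP/Pᵢˢᵃᵗ = 1.0157
Interpolating between 368.3 K and 370.4 K gives T ≈ 368.8 K.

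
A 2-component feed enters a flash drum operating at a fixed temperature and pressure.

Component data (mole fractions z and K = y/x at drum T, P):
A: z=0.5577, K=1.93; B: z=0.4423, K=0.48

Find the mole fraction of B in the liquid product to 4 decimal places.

Binary case is linear: z₁(K₁−1)(1+ψ(K₂−1)) + z₂(K₂−1)(1+ψ(K₁−1)) = 0
⇒ ψ = [z₁(K₁−1)+z₂(K₂−1)] / [−(K₁−1)(K₂−1)] = 0.28866/0.48360 = 0.5969
Compositions from xᵢ = zᵢ/(1+ψ(Kᵢ−1)), yᵢ = Kᵢxᵢ:
  A: x = 0.3586, y = 0.6921
  B: x = 0.6414, y = 0.3079

x_B = 0.6414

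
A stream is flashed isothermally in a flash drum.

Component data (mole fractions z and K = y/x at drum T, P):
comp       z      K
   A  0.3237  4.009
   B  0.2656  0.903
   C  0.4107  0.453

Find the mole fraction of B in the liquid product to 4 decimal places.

Let ψ = V/F and solve Σ zᵢ(Kᵢ−1)/(1+ψ(Kᵢ−1)) = 0.
Feasibility: ΣzᵢKᵢ = 1.7236, Σzᵢ/Kᵢ = 1.2815 — both > 1, two phases present.
Iterate (Newton) starting at ψ = 0.47:
  ψ = 0.4700: g = 0.07406, g' = -0.7282 → ψ = 0.5717
  ψ = 0.5717: g = 0.00392, g' = -0.6590 → ψ = 0.5776
Converged at ψ = 0.5776.
Compositions from xᵢ = zᵢ/(1+ψ(Kᵢ−1)), yᵢ = Kᵢxᵢ:
  A: x = 0.1182, y = 0.4739
  B: x = 0.2814, y = 0.2541
  C: x = 0.6004, y = 0.2720

x_B = 0.2814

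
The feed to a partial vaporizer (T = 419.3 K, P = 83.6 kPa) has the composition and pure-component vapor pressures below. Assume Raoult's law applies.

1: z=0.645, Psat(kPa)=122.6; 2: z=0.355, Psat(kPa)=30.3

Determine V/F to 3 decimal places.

Raoult's law: Kᵢ = Pᵢˢᵃᵗ/P = Pᵢˢᵃᵗ/83.6.
  K_1 = 122.6/83.6 = 1.46651, K_2 = 30.3/83.6 = 0.36244
Material balance + equilibrium reduce to Σ zᵢ(Kᵢ−1)/(1+V/F(Kᵢ−1)) = 0.
g(0) = ΣzᵢKᵢ − 1 = 0.075 and g(1) = 1 − Σzᵢ/Kᵢ = -0.419, so a root lies in (0, 1).
Iterate (Newton) starting at V/F = 0.3:
  V/F = 0.300: g = -0.0159, g' = -0.329 → V/F = 0.252
  V/F = 0.252: g = -0.0003, g' = -0.317 → V/F = 0.251
Converged at V/F = 0.251.

V/F = 0.251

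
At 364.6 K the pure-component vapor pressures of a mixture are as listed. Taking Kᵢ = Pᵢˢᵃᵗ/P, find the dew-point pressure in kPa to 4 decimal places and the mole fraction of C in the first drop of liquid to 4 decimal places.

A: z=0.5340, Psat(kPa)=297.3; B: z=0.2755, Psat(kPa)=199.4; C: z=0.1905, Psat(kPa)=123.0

Pdew = 211.5690 kPa, x_C = 0.3277

At the dew point ψ → 1, so Σzᵢ/Kᵢ = 1 with Kᵢ = Pᵢˢᵃᵗ/P ⇒ 1/P = Σzᵢ/Pᵢˢᵃᵗ.
1/P = 0.5340/297.3 + 0.2755/199.4 + 0.1905/123.0 = 0.0047266 ⇒ P = 211.5690 kPa
xᵢ = zᵢP/Pᵢˢᵃᵗ ⇒ x_C = 0.1905·211.5690/123.0 = 0.3277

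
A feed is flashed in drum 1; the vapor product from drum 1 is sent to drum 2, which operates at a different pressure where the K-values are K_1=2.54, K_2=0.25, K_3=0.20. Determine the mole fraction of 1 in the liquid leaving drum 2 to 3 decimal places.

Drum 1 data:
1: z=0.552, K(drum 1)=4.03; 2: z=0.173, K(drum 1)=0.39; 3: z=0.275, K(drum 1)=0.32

x_1 (drum 2) = 0.336

Drum 1:
Newton iteration, ψ₁⁰ = 0.5:
  ψ₁ = 0.500: g = 0.2299, g' = -1.226 → ψ₁ = 0.687
  ψ₁ = 0.687: g = 0.0097, g' = -1.172 → ψ₁ = 0.696
Converged at ψ₁ = 0.696.
Drum-1 compositions:
  1: x = 0.178, y = 0.716
  2: x = 0.301, y = 0.117
  3: x = 0.522, y = 0.167
Drum-2 feed = drum-1 vapor: z₂ = (0.7158, 0.1172, 0.1670).
Drum 2:
Let ψ₂ = V/F and solve Σ zᵢ(Kᵢ−1)/(1+ψ₂(Kᵢ−1)) = 0.
g(0) = ΣzᵢKᵢ − 1 = 0.881 and g(1) = 1 − Σzᵢ/Kᵢ = -0.586, so a root lies in (0, 1).
Newton iteration, ψ₂⁰ = 0.58:
  ψ₂ = 0.580: g = 0.1774, g' = -1.052 → ψ₂ = 0.749
  ψ₂ = 0.749: g = -0.0215, g' = -1.373 → ψ₂ = 0.733
Converged at ψ₂ = 0.733.
  1: x = 0.336, y = 0.854
  2: x = 0.260, y = 0.065
  3: x = 0.404, y = 0.081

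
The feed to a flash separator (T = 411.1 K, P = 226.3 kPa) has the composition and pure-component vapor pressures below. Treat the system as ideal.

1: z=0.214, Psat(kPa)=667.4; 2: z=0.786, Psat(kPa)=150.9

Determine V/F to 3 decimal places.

Raoult's law: Kᵢ = Pᵢˢᵃᵗ/P = Pᵢˢᵃᵗ/226.3.
  K_1 = 667.4/226.3 = 2.94918, K_2 = 150.9/226.3 = 0.66681
Newton–Raphson from V/F = 0.39:
  V/F = 0.390: g = -0.0640, g' = -0.378 → V/F = 0.221
  V/F = 0.221: g = 0.0091, g' = -0.499 → V/F = 0.239
Converged at V/F = 0.239.

V/F = 0.239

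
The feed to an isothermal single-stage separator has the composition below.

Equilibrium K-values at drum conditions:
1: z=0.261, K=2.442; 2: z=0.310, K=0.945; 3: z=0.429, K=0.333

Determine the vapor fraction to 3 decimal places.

Rachford–Rice: g(ψ) = Σ zᵢ(Kᵢ−1)/(1+ψ(Kᵢ−1)) = 0.
Check two-phase: ΣzᵢKᵢ = 1.073 > 1 and Σzᵢ/Kᵢ = 1.723 > 1, so g(0) = 0.073 > 0 and g(1) = -0.723 < 0.
Newton iteration, ψ⁰ = 0.39:
  ψ = 0.390: g = -0.1633, g' = -0.572 → ψ = 0.105
  ψ = 0.105: g = 0.0023, g' = -0.631 → ψ = 0.108
Converged at ψ = 0.108.

ψ = 0.108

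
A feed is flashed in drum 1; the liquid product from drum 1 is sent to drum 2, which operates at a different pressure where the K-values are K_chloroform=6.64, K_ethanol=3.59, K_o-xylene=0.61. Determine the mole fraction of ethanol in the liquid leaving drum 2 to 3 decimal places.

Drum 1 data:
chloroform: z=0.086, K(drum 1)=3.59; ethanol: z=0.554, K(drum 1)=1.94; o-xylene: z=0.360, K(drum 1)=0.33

Drum 1:
Let ψ₁ = V/F and solve Σ zᵢ(Kᵢ−1)/(1+ψ₁(Kᵢ−1)) = 0.
Feasibility: ΣzᵢKᵢ = 1.502, Σzᵢ/Kᵢ = 1.400 — both > 1, two phases present.
Newton–Raphson from ψ₁ = 0.5:
  ψ₁ = 0.500: g = 0.0886, g' = -0.701 → ψ₁ = 0.626
  ψ₁ = 0.626: g = -0.0029, g' = -0.758 → ψ₁ = 0.623
Converged at ψ₁ = 0.623.
Drum-1 compositions:
  chloroform: x = 0.033, y = 0.118
  ethanol: x = 0.349, y = 0.678
  o-xylene: x = 0.618, y = 0.204
Drum-2 feed = drum-1 liquid: z₂ = (0.0329, 0.3495, 0.6176).
Drum 2:
Material balance + equilibrium reduce to Σ zᵢ(Kᵢ−1)/(1+ψ₂(Kᵢ−1)) = 0.
Check two-phase: ΣzᵢKᵢ = 1.850 > 1 and Σzᵢ/Kᵢ = 1.115 > 1, so g(0) = 0.850 > 0 and g(1) = -0.115 < 0.
Newton–Raphson from ψ₂ = 0.65:
  ψ₂ = 0.650: g = 0.0545, g' = -0.542 → ψ₂ = 0.750
  ψ₂ = 0.750: g = 0.0025, g' = -0.497 → ψ₂ = 0.755
Converged at ψ₂ = 0.755.
  chloroform: x = 0.006, y = 0.042
  ethanol: x = 0.118, y = 0.424
  o-xylene: x = 0.876, y = 0.534

x_ethanol (drum 2) = 0.118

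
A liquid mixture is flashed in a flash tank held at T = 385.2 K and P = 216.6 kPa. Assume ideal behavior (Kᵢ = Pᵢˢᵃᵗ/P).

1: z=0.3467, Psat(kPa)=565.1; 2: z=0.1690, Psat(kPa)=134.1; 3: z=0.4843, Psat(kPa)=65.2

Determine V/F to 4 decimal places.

V/F = 0.1532

Raoult's law: Kᵢ = Pᵢˢᵃᵗ/P = Pᵢˢᵃᵗ/216.6.
  K_1 = 565.1/216.6 = 2.608957, K_2 = 134.1/216.6 = 0.619114, K_3 = 65.2/216.6 = 0.301016
Material balance + equilibrium reduce to Σ zᵢ(Kᵢ−1)/(1+V/F(Kᵢ−1)) = 0.
Feasibility: ΣzᵢKᵢ = 1.1549, Σzᵢ/Kᵢ = 2.0147 — both > 1, two phases present.
Iterate (Newton) starting at V/F = 0.41:
  V/F = 0.4100: g = -0.21468, g' = -0.8252 → V/F = 0.1498
  V/F = 0.1498: g = 0.00308, g' = -0.9055 → V/F = 0.1532
Converged at V/F = 0.1532.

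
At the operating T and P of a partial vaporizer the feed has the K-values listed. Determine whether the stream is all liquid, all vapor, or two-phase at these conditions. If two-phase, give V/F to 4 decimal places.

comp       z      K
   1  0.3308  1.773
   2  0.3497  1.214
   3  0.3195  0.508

two-phase, V/F = 0.6679

ΣzᵢKᵢ = 1.1734; Σzᵢ/Kᵢ = 1.1036.
Both exceed 1, so a two-phase solution exists.
Let ψ = V/F and solve Σ zᵢ(Kᵢ−1)/(1+ψ(Kᵢ−1)) = 0.
Newton iteration, ψ⁰ = 0.5:
  ψ = 0.5000: g = 0.04355, g' = -0.2519 → ψ = 0.6729
  ψ = 0.6729: g = -0.00135, g' = -0.2706 → ψ = 0.6679
Converged at ψ = 0.6679.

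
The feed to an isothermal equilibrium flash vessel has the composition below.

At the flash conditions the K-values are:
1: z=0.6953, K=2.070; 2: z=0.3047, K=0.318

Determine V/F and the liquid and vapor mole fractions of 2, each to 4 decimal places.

V/F = 0.7347, x_2 = 0.6107, y_2 = 0.1942

Rachford–Rice: g(V/F) = Σ zᵢ(Kᵢ−1)/(1+V/F(Kᵢ−1)) = 0.
g(0) = ΣzᵢKᵢ − 1 = 0.5362 and g(1) = 1 − Σzᵢ/Kᵢ = -0.2941, so a root lies in (0, 1).
Binary case is linear: z₁(K₁−1)(1+V/F(K₂−1)) + z₂(K₂−1)(1+V/F(K₁−1)) = 0
⇒ V/F = [z₁(K₁−1)+z₂(K₂−1)] / [−(K₁−1)(K₂−1)] = 0.53617/0.72974 = 0.7347
Compositions from xᵢ = zᵢ/(1+V/F(Kᵢ−1)), yᵢ = Kᵢxᵢ:
  1: x = 0.3893, y = 0.8058
  2: x = 0.6107, y = 0.1942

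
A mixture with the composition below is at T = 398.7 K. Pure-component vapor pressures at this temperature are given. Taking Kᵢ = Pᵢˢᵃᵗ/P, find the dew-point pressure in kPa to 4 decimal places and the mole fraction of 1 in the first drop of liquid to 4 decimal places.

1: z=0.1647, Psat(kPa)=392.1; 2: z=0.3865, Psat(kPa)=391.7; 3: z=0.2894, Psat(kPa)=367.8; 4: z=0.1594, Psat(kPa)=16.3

Pdew = 83.5230 kPa, x_1 = 0.0351

At the dew point ψ → 1, so Σzᵢ/Kᵢ = 1 with Kᵢ = Pᵢˢᵃᵗ/P ⇒ 1/P = Σzᵢ/Pᵢˢᵃᵗ.
1/P = 0.1647/392.1 + 0.3865/391.7 + 0.2894/367.8 + 0.1594/16.3 = 0.0119728 ⇒ P = 83.5230 kPa
xᵢ = zᵢP/Pᵢˢᵃᵗ ⇒ x_1 = 0.1647·83.5230/392.1 = 0.0351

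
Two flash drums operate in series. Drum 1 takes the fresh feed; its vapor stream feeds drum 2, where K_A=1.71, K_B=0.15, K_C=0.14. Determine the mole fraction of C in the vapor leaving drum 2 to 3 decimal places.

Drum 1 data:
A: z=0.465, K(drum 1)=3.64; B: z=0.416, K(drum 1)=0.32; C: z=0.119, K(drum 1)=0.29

y_C (drum 2) = 0.013

Drum 1:
Material balance + equilibrium reduce to Σ zᵢ(Kᵢ−1)/(1+ψ₁(Kᵢ−1)) = 0.
g(0) = ΣzᵢKᵢ − 1 = 0.860 and g(1) = 1 − Σzᵢ/Kᵢ = -0.838, so a root lies in (0, 1).
Newton iteration, ψ₁⁰ = 0.5:
  ψ₁ = 0.500: g = -0.0305, g' = -1.188 → ψ₁ = 0.474
Converged at ψ₁ = 0.474.
Drum-1 compositions:
  A: x = 0.206, y = 0.751
  B: x = 0.614, y = 0.197
  C: x = 0.179, y = 0.052
Drum-2 feed = drum-1 vapor: z₂ = (0.7514, 0.1965, 0.0520).
Drum 2:
Material balance + equilibrium reduce to Σ zᵢ(Kᵢ−1)/(1+ψ₂(Kᵢ−1)) = 0.
g(0) = ΣzᵢKᵢ − 1 = 0.322 and g(1) = 1 − Σzᵢ/Kᵢ = -1.121, so a root lies in (0, 1).
Newton iteration, ψ₂⁰ = 0.31:
  ψ₂ = 0.310: g = 0.1495, g' = -0.588 → ψ₂ = 0.564
  ψ₂ = 0.564: g = -0.0270, g' = -0.863 → ψ₂ = 0.533
  ψ₂ = 0.533: g = -0.0009, g' = -0.805 → ψ₂ = 0.532
Converged at ψ₂ = 0.532.
  A: x = 0.545, y = 0.933
  B: x = 0.359, y = 0.054
  C: x = 0.096, y = 0.013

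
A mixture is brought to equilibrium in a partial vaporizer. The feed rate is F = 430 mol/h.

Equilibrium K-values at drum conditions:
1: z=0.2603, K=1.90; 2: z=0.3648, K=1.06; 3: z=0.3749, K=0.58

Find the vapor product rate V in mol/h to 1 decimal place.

Newton–Raphson from ψ = 0.5:
  ψ = 0.5000: g = -0.01650, g' = -0.2075 → ψ = 0.4205
  ψ = 0.4205: g = 0.00007, g' = -0.2098 → ψ = 0.4208
Converged at ψ = 0.4208.
Then V = ψ·F = 0.4208·430 = 181.0 mol/h and L = F − V = 249.0 mol/h.

V = 181.0 mol/h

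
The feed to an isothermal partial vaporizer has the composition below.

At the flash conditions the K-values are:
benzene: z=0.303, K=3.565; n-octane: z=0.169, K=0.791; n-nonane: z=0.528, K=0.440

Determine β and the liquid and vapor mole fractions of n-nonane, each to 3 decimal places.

Rachford–Rice: g(β) = Σ zᵢ(Kᵢ−1)/(1+β(Kᵢ−1)) = 0.
g(0) = ΣzᵢKᵢ − 1 = 0.446 and g(1) = 1 − Σzᵢ/Kᵢ = -0.499, so a root lies in (0, 1).
Iterate (Newton) starting at β = 0.5:
  β = 0.500: g = -0.1096, g' = -0.711 → β = 0.346
  β = 0.346: g = 0.0070, g' = -0.823 → β = 0.354
Converged at β = 0.354.
Compositions from xᵢ = zᵢ/(1+β(Kᵢ−1)), yᵢ = Kᵢxᵢ:
  benzene: x = 0.159, y = 0.566
  n-octane: x = 0.183, y = 0.144
  n-nonane: x = 0.659, y = 0.290

β = 0.354, x_n-nonane = 0.659, y_n-nonane = 0.290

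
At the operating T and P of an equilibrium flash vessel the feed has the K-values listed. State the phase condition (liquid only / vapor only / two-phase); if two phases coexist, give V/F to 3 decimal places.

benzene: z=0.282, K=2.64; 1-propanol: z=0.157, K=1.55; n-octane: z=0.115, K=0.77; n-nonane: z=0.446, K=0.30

two-phase, V/F = 0.247

ΣzᵢKᵢ = 1.210; Σzᵢ/Kᵢ = 1.844.
Both exceed 1, so a two-phase solution exists.
Material balance + equilibrium reduce to Σ zᵢ(Kᵢ−1)/(1+ψ(Kᵢ−1)) = 0.
Newton–Raphson from ψ = 0.5:
  ψ = 0.500: g = -0.1884, g' = -0.783 → ψ = 0.260
  ψ = 0.260: g = -0.0097, g' = -0.743 → ψ = 0.247
Converged at ψ = 0.247.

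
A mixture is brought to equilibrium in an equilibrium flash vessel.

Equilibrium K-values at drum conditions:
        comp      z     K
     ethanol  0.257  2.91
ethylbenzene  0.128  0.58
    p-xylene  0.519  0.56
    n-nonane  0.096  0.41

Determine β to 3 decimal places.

Material balance + equilibrium reduce to Σ zᵢ(Kᵢ−1)/(1+β(Kᵢ−1)) = 0.
g(0) = ΣzᵢKᵢ − 1 = 0.152 and g(1) = 1 − Σzᵢ/Kᵢ = -0.470, so a root lies in (0, 1).
Newton iteration, β⁰ = 0.5:
  β = 0.500: g = -0.1901, g' = -0.514 → β = 0.130
  β = 0.130: g = 0.0327, g' = -0.779 → β = 0.172
  β = 0.172: g = 0.0014, g' = -0.716 → β = 0.174
Converged at β = 0.174.

β = 0.174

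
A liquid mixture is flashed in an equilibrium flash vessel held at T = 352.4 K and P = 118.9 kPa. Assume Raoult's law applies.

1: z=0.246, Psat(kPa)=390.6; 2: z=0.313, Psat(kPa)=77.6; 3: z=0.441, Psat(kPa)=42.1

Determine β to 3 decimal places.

β = 0.138

Raoult's law: Kᵢ = Pᵢˢᵃᵗ/P = Pᵢˢᵃᵗ/118.9.
  K_1 = 390.6/118.9 = 3.28511, K_2 = 77.6/118.9 = 0.65265, K_3 = 42.1/118.9 = 0.35408
Material balance + equilibrium reduce to Σ zᵢ(Kᵢ−1)/(1+β(Kᵢ−1)) = 0.
Check two-phase: ΣzᵢKᵢ = 1.169 > 1 and Σzᵢ/Kᵢ = 1.800 > 1, so g(0) = 0.169 > 0 and g(1) = -0.800 < 0.
Newton iteration, β⁰ = 0.3:
  β = 0.300: g = -0.1412, g' = -0.782 → β = 0.120
  β = 0.120: g = 0.0194, g' = -1.050 → β = 0.138
Converged at β = 0.138.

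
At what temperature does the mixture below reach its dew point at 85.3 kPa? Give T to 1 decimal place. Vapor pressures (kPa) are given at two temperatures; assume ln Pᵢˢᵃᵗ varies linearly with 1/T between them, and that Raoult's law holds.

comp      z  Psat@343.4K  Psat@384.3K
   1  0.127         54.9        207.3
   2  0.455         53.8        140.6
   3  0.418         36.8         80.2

Dew-point temperature: Σzᵢ·P/Pᵢˢᵃᵗ(T) = 1. Interpolate ln Pᵢˢᵃᵗ = aᵢ + bᵢ/T.
  T = 343.4 K: ΣzᵢP/Pᵢˢᵃᵗ = 1.8876
  T = 384.3 K: ΣzᵢP/Pᵢˢᵃᵗ = 0.7729
  T = 363.9 K: ΣzᵢP/Pᵢˢᵃᵗ = 1.1730
  T = 374.1 K: ΣzᵢP/Pᵢˢᵃᵗ = 0.9462
  T = 369.0 K: ΣzᵢP/Pᵢˢᵃᵗ = 1.0517
  T = 371.6 K: ΣzᵢP/Pᵢˢᵃᵗ = 0.9961
Interpolating between 369.0 K and 371.6 K gives T ≈ 371.4 K.

T = 371.4 K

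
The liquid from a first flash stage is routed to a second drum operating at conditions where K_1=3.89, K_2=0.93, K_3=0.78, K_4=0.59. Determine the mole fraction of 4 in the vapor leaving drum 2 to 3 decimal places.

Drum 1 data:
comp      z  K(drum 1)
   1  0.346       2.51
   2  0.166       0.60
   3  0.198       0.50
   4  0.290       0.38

Drum 1:
Material balance + equilibrium reduce to Σ zᵢ(Kᵢ−1)/(1+ψ₁(Kᵢ−1)) = 0.
g(0) = ΣzᵢKᵢ − 1 = 0.177 and g(1) = 1 − Σzᵢ/Kᵢ = -0.574, so a root lies in (0, 1).
Newton iteration, ψ₁⁰ = 0.5:
  ψ₁ = 0.500: g = -0.1779, g' = -0.620 → ψ₁ = 0.213
  ψ₁ = 0.213: g = 0.0048, g' = -0.693 → ψ₁ = 0.220
Converged at ψ₁ = 0.220.
Drum-1 compositions:
  1: x = 0.260, y = 0.652
  2: x = 0.182, y = 0.109
  3: x = 0.222, y = 0.111
  4: x = 0.336, y = 0.128
Drum-2 feed = drum-1 liquid: z₂ = (0.2597, 0.1820, 0.2225, 0.3358).
Drum 2:
Material balance + equilibrium reduce to Σ zᵢ(Kᵢ−1)/(1+ψ₂(Kᵢ−1)) = 0.
Check two-phase: ΣzᵢKᵢ = 1.551 > 1 and Σzᵢ/Kᵢ = 1.117 > 1, so g(0) = 0.551 > 0 and g(1) = -0.117 < 0.
Newton–Raphson from ψ₂ = 0.5:
  ψ₂ = 0.500: g = 0.0657, g' = -0.467 → ψ₂ = 0.641
  ψ₂ = 0.641: g = 0.0062, g' = -0.386 → ψ₂ = 0.657
Converged at ψ₂ = 0.657.
  1: x = 0.090, y = 0.349
  2: x = 0.191, y = 0.177
  3: x = 0.260, y = 0.203
  4: x = 0.460, y = 0.271

y_4 (drum 2) = 0.271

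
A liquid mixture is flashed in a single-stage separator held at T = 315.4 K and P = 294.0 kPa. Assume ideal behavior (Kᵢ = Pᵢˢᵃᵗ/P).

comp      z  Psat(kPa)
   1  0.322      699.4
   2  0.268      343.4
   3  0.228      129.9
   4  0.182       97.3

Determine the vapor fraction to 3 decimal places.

ψ = 0.397

Raoult's law: Kᵢ = Pᵢˢᵃᵗ/P = Pᵢˢᵃᵗ/294.0.
  K_1 = 699.4/294.0 = 2.37891, K_2 = 343.4/294.0 = 1.16803, K_3 = 129.9/294.0 = 0.44184, K_4 = 97.3/294.0 = 0.33095
Newton–Raphson from ψ = 0.32:
  ψ = 0.320: g = 0.0409, g' = -0.539 → ψ = 0.396
  ψ = 0.396: g = 0.0004, g' = -0.531 → ψ = 0.397
Converged at ψ = 0.397.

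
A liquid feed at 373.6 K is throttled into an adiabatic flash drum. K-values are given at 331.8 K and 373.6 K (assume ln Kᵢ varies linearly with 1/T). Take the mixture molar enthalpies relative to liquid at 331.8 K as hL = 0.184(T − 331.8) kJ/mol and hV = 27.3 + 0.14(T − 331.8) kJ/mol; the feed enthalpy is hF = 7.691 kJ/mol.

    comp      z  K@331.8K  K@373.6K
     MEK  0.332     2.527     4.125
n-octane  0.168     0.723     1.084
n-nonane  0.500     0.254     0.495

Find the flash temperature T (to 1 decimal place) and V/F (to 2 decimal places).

T = 342.0 K, V/F = 0.22

Adiabatic flash: solve Rachford–Rice at each trial T, then check hF = ψ·hV(T) + (1−ψ)·hL(T).
  T = 331.8 K: K = (2.527, 0.723, 0.254), RR gives ψ = 0.088, H_out = 2.403 kJ/mol
  T = 373.6 K: K = (4.125, 1.084, 0.495), RR gives ψ = 0.618, H_out = 23.438 kJ/mol
  T = 352.7 K: K = (3.276, 0.896, 0.362), RR gives ψ = 0.340, H_out = 12.821 kJ/mol
  T = 342.2 K: K = (2.887, 0.807, 0.304), RR gives ψ = 0.218, H_out = 7.768 kJ/mol
  T = 337.0 K: K = (2.704, 0.765, 0.278), RR gives ψ = 0.155, H_out = 5.159 kJ/mol
  T = 339.6 K: K = (2.794, 0.786, 0.291), RR gives ψ = 0.187, H_out = 6.478 kJ/mol
  T = 340.9 K: K = (2.840, 0.796, 0.298), RR gives ψ = 0.203, H_out = 7.126 kJ/mol
Linear interpolation between T = 340.9 (H_out = 7.126) and T = 342.2 (H_out = 7.768) on hF = 7.691 gives T ≈ 342.0 K, at which ψ = 0.22.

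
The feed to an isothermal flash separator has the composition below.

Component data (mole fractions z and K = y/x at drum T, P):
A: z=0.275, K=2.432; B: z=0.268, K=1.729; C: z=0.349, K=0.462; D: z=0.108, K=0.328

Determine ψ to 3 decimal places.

ψ = 0.511

Material balance + equilibrium reduce to Σ zᵢ(Kᵢ−1)/(1+ψ(Kᵢ−1)) = 0.
Feasibility: ΣzᵢKᵢ = 1.329, Σzᵢ/Kᵢ = 1.353 — both > 1, two phases present.
Newton–Raphson from ψ = 0.31:
  ψ = 0.310: g = 0.1151, g' = -0.589 → ψ = 0.506
  ψ = 0.506: g = 0.0034, g' = -0.568 → ψ = 0.511
Converged at ψ = 0.511.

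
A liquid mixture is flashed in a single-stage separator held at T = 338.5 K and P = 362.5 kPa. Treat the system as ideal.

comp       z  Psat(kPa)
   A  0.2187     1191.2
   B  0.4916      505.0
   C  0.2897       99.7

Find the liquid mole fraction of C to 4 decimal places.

Raoult's law: Kᵢ = Pᵢˢᵃᵗ/P = Pᵢˢᵃᵗ/362.5.
  K_A = 1191.2/362.5 = 3.286069, K_B = 505.0/362.5 = 1.393103, K_C = 99.7/362.5 = 0.275034
Newton–Raphson from ψ = 0.42:
  ψ = 0.4200: g = 0.11896, g' = -0.6682 → ψ = 0.5980
  ψ = 0.5980: g = -0.00310, g' = -0.7283 → ψ = 0.5938
Converged at ψ = 0.5938.
Compositions from xᵢ = zᵢ/(1+ψ(Kᵢ−1)), yᵢ = Kᵢxᵢ:
  A: x = 0.0928, y = 0.3049
  B: x = 0.3986, y = 0.5552
  C: x = 0.5087, y = 0.1399

x_C = 0.5087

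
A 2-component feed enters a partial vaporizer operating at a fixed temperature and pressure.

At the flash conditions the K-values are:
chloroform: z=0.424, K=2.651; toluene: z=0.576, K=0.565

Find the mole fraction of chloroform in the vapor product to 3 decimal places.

Material balance + equilibrium reduce to Σ zᵢ(Kᵢ−1)/(1+V/F(Kᵢ−1)) = 0.
Check two-phase: ΣzᵢKᵢ = 1.449 > 1 and Σzᵢ/Kᵢ = 1.179 > 1, so g(0) = 0.449 > 0 and g(1) = -0.179 < 0.
Binary case is linear: z₁(K₁−1)(1+V/F(K₂−1)) + z₂(K₂−1)(1+V/F(K₁−1)) = 0
⇒ V/F = [z₁(K₁−1)+z₂(K₂−1)] / [−(K₁−1)(K₂−1)] = 0.4495/0.7182 = 0.626
Compositions from xᵢ = zᵢ/(1+V/F(Kᵢ−1)), yᵢ = Kᵢxᵢ:
  chloroform: x = 0.209, y = 0.553
  toluene: x = 0.791, y = 0.447

y_chloroform = 0.553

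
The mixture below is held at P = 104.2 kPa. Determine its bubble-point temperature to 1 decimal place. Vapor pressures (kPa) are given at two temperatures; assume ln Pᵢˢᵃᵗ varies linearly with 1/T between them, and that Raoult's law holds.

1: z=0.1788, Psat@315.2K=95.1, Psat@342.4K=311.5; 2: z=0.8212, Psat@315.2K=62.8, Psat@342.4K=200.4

T = 324.4 K

Bubble-point temperature: ΣzᵢPᵢˢᵃᵗ(T) = P. Interpolate ln Pᵢˢᵃᵗ = aᵢ + bᵢ/T.
  T = 315.2 K: ΣzᵢPᵢˢᵃᵗ = 68.58 kPa
  T = 342.4 K: ΣzᵢPᵢˢᵃᵗ = 220.26 kPa
  T = 328.8 K: ΣzᵢPᵢˢᵃᵗ = 125.90 kPa
  T = 322.0 K: ΣzᵢPᵢˢᵃᵗ = 93.52 kPa
  T = 325.4 K: ΣzᵢPᵢˢᵃᵗ = 108.68 kPa
  T = 323.7 K: ΣzᵢPᵢˢᵃᵗ = 100.85 kPa
Interpolating between 323.7 K and 325.4 K gives T ≈ 324.4 K.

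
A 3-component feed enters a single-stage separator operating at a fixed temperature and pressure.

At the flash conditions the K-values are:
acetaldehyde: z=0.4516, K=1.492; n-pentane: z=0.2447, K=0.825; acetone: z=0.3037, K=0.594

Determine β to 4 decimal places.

β = 0.3513

Newton–Raphson from β = 0.5:
  β = 0.5000: g = -0.02332, g' = -0.1582 → β = 0.3526
  β = 0.3526: g = -0.00021, g' = -0.1561 → β = 0.3513
Converged at β = 0.3513.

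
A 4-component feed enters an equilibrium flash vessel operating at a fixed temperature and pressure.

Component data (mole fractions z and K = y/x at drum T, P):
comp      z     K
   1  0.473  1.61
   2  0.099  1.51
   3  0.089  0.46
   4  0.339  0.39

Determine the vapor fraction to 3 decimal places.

ψ = 0.238

Iterate (Newton) starting at ψ = 0.5:
  ψ = 0.500: g = -0.1020, g' = -0.430 → ψ = 0.262
  ψ = 0.262: g = -0.0090, g' = -0.365 → ψ = 0.238
Converged at ψ = 0.238.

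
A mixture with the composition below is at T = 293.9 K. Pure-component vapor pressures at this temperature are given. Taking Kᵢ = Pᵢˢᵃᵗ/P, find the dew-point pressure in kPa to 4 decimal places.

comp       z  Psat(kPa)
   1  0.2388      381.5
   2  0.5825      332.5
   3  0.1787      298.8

At the dew point ψ → 1, so Σzᵢ/Kᵢ = 1 with Kᵢ = Pᵢˢᵃᵗ/P ⇒ 1/P = Σzᵢ/Pᵢˢᵃᵗ.
1/P = 0.2388/381.5 + 0.5825/332.5 + 0.1787/298.8 = 0.0029759 ⇒ P = 336.0341 kPa

Pdew = 336.0341 kPa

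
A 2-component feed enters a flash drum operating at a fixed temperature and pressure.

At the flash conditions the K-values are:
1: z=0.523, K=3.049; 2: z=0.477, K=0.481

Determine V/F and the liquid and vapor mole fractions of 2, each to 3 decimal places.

Rachford–Rice: g(V/F) = Σ zᵢ(Kᵢ−1)/(1+V/F(Kᵢ−1)) = 0.
Feasibility: ΣzᵢKᵢ = 1.824, Σzᵢ/Kᵢ = 1.163 — both > 1, two phases present.
Iterate (Newton) starting at V/F = 0.46:
  V/F = 0.460: g = 0.2265, g' = -0.804 → V/F = 0.742
  V/F = 0.742: g = 0.0227, g' = -0.685 → V/F = 0.775
Converged at V/F = 0.775.
Compositions from xᵢ = zᵢ/(1+V/F(Kᵢ−1)), yᵢ = Kᵢxᵢ:
  1: x = 0.202, y = 0.616
  2: x = 0.798, y = 0.384

V/F = 0.775, x_2 = 0.798, y_2 = 0.384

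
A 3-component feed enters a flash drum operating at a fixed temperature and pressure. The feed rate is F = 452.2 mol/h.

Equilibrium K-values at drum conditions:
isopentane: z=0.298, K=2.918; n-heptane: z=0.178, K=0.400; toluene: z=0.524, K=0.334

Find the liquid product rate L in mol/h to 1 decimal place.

L = 410.2 mol/h

Let β = V/F and solve Σ zᵢ(Kᵢ−1)/(1+β(Kᵢ−1)) = 0.
g(0) = ΣzᵢKᵢ − 1 = 0.116 and g(1) = 1 − Σzᵢ/Kᵢ = -1.116, so a root lies in (0, 1).
Iterate (Newton) starting at β = 0.59:
  β = 0.590: g = -0.4721, g' = -1.026 → β = 0.130
  β = 0.130: g = -0.0401, g' = -1.057 → β = 0.092
  β = 0.092: g = 0.0013, g' = -1.128 → β = 0.093
Converged at β = 0.093.
Then V = β·F = 0.0929·452.2 = 42.0 mol/h and L = F − V = 410.2 mol/h.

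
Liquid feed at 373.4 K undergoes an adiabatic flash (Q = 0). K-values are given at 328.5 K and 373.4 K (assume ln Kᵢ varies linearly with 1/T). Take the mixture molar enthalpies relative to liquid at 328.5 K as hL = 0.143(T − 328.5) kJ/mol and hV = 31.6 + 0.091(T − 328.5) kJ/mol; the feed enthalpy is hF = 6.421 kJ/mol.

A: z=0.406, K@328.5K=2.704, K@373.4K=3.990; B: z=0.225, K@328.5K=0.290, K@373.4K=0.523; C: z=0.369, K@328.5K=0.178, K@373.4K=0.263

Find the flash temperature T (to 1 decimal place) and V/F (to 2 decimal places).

T = 331.3 K, V/F = 0.19

Adiabatic flash: solve Rachford–Rice at each trial T, then check hF = ψ·hV(T) + (1−ψ)·hL(T).
  T = 328.5 K: K = (2.704, 0.290, 0.178), RR gives ψ = 0.172, H_out = 5.429 kJ/mol
  T = 373.4 K: K = (3.990, 0.523, 0.263), RR gives ψ = 0.428, H_out = 18.955 kJ/mol
  T = 350.9 K: K = (3.324, 0.397, 0.219), RR gives ψ = 0.311, H_out = 12.668 kJ/mol
  T = 339.7 K: K = (3.008, 0.341, 0.198), RR gives ψ = 0.246, H_out = 9.236 kJ/mol
  T = 334.1 K: K = (2.855, 0.315, 0.188), RR gives ψ = 0.211, H_out = 7.391 kJ/mol
  T = 331.3 K: K = (2.779, 0.302, 0.183), RR gives ψ = 0.192, H_out = 6.427 kJ/mol
  T = 329.9 K: K = (2.741, 0.296, 0.180), RR gives ψ = 0.182, H_out = 5.933 kJ/mol
Linear interpolation between T = 329.9 (H_out = 5.933) and T = 331.3 (H_out = 6.427) on hF = 6.421 gives T ≈ 331.3 K, at which ψ = 0.19.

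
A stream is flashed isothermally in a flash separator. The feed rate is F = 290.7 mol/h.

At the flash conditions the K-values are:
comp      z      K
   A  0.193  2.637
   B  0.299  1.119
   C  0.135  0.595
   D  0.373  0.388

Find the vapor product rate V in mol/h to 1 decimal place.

Let ψ = V/F and solve Σ zᵢ(Kᵢ−1)/(1+ψ(Kᵢ−1)) = 0.
Feasibility: ΣzᵢKᵢ = 1.069, Σzᵢ/Kᵢ = 1.529 — both > 1, two phases present.
Newton iteration, ψ⁰ = 0.55:
  ψ = 0.550: g = -0.2148, g' = -0.501 → ψ = 0.121
  ψ = 0.121: g = -0.0054, g' = -0.552 → ψ = 0.111
  ψ = 0.111: g = 0.0000, g' = -0.559 → ψ = 0.112
Converged at ψ = 0.112.
Then V = ψ·F = 0.1116·290.7 = 32.4 mol/h and L = F − V = 258.3 mol/h.

V = 32.4 mol/h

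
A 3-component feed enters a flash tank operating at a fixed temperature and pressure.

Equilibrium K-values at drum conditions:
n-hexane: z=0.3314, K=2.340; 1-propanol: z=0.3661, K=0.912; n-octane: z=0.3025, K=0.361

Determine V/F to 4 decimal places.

Material balance + equilibrium reduce to Σ zᵢ(Kᵢ−1)/(1+V/F(Kᵢ−1)) = 0.
Check two-phase: ΣzᵢKᵢ = 1.2186 > 1 and Σzᵢ/Kᵢ = 1.3810 > 1, so g(0) = 0.2186 > 0 and g(1) = -0.3810 < 0.
Newton iteration, V/F⁰ = 0.5:
  V/F = 0.5000: g = -0.05184, g' = -0.4832 → V/F = 0.3927
  V/F = 0.3927: g = -0.00047, g' = -0.4786 → V/F = 0.3917
Converged at V/F = 0.3917.

V/F = 0.3917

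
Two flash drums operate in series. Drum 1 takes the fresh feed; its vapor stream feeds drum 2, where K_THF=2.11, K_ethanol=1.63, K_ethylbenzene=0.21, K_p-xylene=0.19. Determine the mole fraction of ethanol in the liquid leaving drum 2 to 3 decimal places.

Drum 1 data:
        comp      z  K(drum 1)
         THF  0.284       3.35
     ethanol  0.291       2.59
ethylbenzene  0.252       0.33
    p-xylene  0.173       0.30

Drum 1:
Material balance + equilibrium reduce to Σ zᵢ(Kᵢ−1)/(1+ψ₁(Kᵢ−1)) = 0.
Feasibility: ΣzᵢKᵢ = 1.840, Σzᵢ/Kᵢ = 1.537 — both > 1, two phases present.
Iterate (Newton) starting at ψ₁ = 0.36:
  ψ₁ = 0.360: g = 0.2714, g' = -1.106 → ψ₁ = 0.605
  ψ₁ = 0.605: g = 0.0170, g' = -1.034 → ψ₁ = 0.622
Converged at ψ₁ = 0.622.
Drum-1 compositions:
  THF: x = 0.115, y = 0.387
  ethanol: x = 0.146, y = 0.379
  ethylbenzene: x = 0.432, y = 0.143
  p-xylene: x = 0.306, y = 0.092
Drum-2 feed = drum-1 vapor: z₂ = (0.3866, 0.3790, 0.1425, 0.0919).
Drum 2:
Material balance + equilibrium reduce to Σ zᵢ(Kᵢ−1)/(1+ψ₂(Kᵢ−1)) = 0.
Check two-phase: ΣzᵢKᵢ = 1.481 > 1 and Σzᵢ/Kᵢ = 1.578 > 1, so g(0) = 0.481 > 0 and g(1) = -0.578 < 0.
Newton iteration, ψ₂⁰ = 0.5:
  ψ₂ = 0.500: g = 0.1463, g' = -0.697 → ψ₂ = 0.710
  ψ₂ = 0.710: g = -0.0265, g' = -1.016 → ψ₂ = 0.684
  ψ₂ = 0.684: g = -0.0009, g' = -0.951 → ψ₂ = 0.683
Converged at ψ₂ = 0.683.
  THF: x = 0.220, y = 0.464
  ethanol: x = 0.265, y = 0.432
  ethylbenzene: x = 0.309, y = 0.065
  p-xylene: x = 0.206, y = 0.039

x_ethanol (drum 2) = 0.265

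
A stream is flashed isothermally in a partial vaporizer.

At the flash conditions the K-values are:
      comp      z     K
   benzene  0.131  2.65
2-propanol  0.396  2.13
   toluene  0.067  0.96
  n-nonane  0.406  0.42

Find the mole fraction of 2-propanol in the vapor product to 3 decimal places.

Iterate (Newton) starting at ψ = 0.68:
  ψ = 0.680: g = -0.0367, g' = -0.613 → ψ = 0.620
  ψ = 0.620: g = -0.0006, g' = -0.595 → ψ = 0.619
Converged at ψ = 0.619.
Compositions from xᵢ = zᵢ/(1+ψ(Kᵢ−1)), yᵢ = Kᵢxᵢ:
  benzene: x = 0.065, y = 0.172
  2-propanol: x = 0.233, y = 0.496
  toluene: x = 0.069, y = 0.066
  n-nonane: x = 0.634, y = 0.266

y_2-propanol = 0.496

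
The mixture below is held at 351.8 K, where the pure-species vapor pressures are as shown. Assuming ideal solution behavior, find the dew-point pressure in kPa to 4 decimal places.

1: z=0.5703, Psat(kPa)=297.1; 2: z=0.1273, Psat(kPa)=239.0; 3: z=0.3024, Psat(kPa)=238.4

Pdew = 268.7704 kPa

At the dew point ψ → 1, so Σzᵢ/Kᵢ = 1 with Kᵢ = Pᵢˢᵃᵗ/P ⇒ 1/P = Σzᵢ/Pᵢˢᵃᵗ.
1/P = 0.5703/297.1 + 0.1273/239.0 + 0.3024/238.4 = 0.0037206 ⇒ P = 268.7704 kPa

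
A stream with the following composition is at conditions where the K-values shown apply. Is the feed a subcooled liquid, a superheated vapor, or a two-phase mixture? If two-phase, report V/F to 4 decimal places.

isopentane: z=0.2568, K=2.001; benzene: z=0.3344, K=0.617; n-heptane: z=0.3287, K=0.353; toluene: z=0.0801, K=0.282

subcooled liquid

ΣzᵢKᵢ = 0.8588; Σzᵢ/Kᵢ = 1.8855.
Since ΣzᵢKᵢ < 1 the mixture is below its bubble point — single liquid phase.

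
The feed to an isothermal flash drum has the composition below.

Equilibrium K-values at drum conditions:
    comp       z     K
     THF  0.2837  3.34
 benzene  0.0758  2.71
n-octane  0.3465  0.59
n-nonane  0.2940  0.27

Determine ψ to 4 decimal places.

Material balance + equilibrium reduce to Σ zᵢ(Kᵢ−1)/(1+ψ(Kᵢ−1)) = 0.
Feasibility: ΣzᵢKᵢ = 1.4368, Σzᵢ/Kᵢ = 1.7891 — both > 1, two phases present.
Newton iteration, ψ⁰ = 0.5:
  ψ = 0.5000: g = -0.14088, g' = -0.8750 → ψ = 0.3390
  ψ = 0.3390: g = 0.00206, g' = -0.9271 → ψ = 0.3412
Converged at ψ = 0.3412.

ψ = 0.3412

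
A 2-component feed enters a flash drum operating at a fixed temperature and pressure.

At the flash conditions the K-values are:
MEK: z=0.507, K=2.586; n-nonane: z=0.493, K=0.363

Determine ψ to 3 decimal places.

ψ = 0.485

Binary case is linear: z₁(K₁−1)(1+ψ(K₂−1)) + z₂(K₂−1)(1+ψ(K₁−1)) = 0
⇒ ψ = [z₁(K₁−1)+z₂(K₂−1)] / [−(K₁−1)(K₂−1)] = 0.4901/1.0103 = 0.485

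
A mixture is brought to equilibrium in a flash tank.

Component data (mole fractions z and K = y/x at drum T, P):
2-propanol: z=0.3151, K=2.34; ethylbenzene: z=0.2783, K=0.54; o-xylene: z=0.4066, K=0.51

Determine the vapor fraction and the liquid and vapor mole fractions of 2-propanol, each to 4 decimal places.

ψ = 0.1483, x_2-propanol = 0.2629, y_2-propanol = 0.6151

Let ψ = V/F and solve Σ zᵢ(Kᵢ−1)/(1+ψ(Kᵢ−1)) = 0.
Check two-phase: ΣzᵢKᵢ = 1.0950 > 1 and Σzᵢ/Kᵢ = 1.4473 > 1, so g(0) = 0.0950 > 0 and g(1) = -0.4473 < 0.
Newton–Raphson from ψ = 0.39:
  ψ = 0.3900: g = -0.12500, g' = -0.4807 → ψ = 0.1300
  ψ = 0.1300: g = 0.01066, g' = -0.5884 → ψ = 0.1481
  ψ = 0.1481: g = 0.00012, g' = -0.5752 → ψ = 0.1483
Converged at ψ = 0.1483.
Compositions from xᵢ = zᵢ/(1+ψ(Kᵢ−1)), yᵢ = Kᵢxᵢ:
  2-propanol: x = 0.2629, y = 0.6151
  ethylbenzene: x = 0.2987, y = 0.1613
  o-xylene: x = 0.4385, y = 0.2236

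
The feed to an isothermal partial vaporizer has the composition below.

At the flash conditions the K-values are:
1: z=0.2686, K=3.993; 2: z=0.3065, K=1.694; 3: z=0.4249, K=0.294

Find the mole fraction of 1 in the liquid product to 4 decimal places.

Rachford–Rice: g(ψ) = Σ zᵢ(Kᵢ−1)/(1+ψ(Kᵢ−1)) = 0.
g(0) = ΣzᵢKᵢ − 1 = 0.7167 and g(1) = 1 − Σzᵢ/Kᵢ = -0.6934, so a root lies in (0, 1).
Newton–Raphson from ψ = 0.7:
  ψ = 0.7000: g = -0.19018, g' = -1.1459 → ψ = 0.5340
  ψ = 0.5340: g = -0.01694, g' = -0.9807 → ψ = 0.5168
  ψ = 0.5168: g = -0.00004, g' = -0.9759 → ψ = 0.5167
Converged at ψ = 0.5167.
Compositions from xᵢ = zᵢ/(1+ψ(Kᵢ−1)), yᵢ = Kᵢxᵢ:
  1: x = 0.1055, y = 0.4212
  2: x = 0.2256, y = 0.3822
  3: x = 0.6689, y = 0.1967

x_1 = 0.1055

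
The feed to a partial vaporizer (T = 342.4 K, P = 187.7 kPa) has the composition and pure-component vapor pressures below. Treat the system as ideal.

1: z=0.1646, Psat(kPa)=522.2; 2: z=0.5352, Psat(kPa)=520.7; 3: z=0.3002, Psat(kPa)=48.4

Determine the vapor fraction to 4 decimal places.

Raoult's law: Kᵢ = Pᵢˢᵃᵗ/P = Pᵢˢᵃᵗ/187.7.
  K_1 = 522.2/187.7 = 2.782099, K_2 = 520.7/187.7 = 2.774108, K_3 = 48.4/187.7 = 0.257858
Rachford–Rice: g(ψ) = Σ zᵢ(Kᵢ−1)/(1+ψ(Kᵢ−1)) = 0.
Feasibility: ΣzᵢKᵢ = 2.0200, Σzᵢ/Kᵢ = 1.4163 — both > 1, two phases present.
Iterate (Newton) starting at ψ = 0.4:
  ψ = 0.4000: g = 0.40979, g' = -1.0889 → ψ = 0.7763
  ψ = 0.7763: g = -0.00315, g' = -1.3104 → ψ = 0.7739
Converged at ψ = 0.7739.

ψ = 0.7739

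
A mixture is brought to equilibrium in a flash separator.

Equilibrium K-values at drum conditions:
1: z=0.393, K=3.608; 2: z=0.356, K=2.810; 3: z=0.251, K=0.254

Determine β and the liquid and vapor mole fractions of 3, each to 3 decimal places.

β = 0.889, x_3 = 0.745, y_3 = 0.189

Newton iteration, β⁰ = 0.5:
  β = 0.500: g = 0.4845, g' = -1.180 → β = 0.910
  β = 0.910: g = -0.0366, g' = -1.759 → β = 0.890
  β = 0.890: g = -0.0012, g' = -1.649 → β = 0.889
Converged at β = 0.889.
Compositions from xᵢ = zᵢ/(1+β(Kᵢ−1)), yᵢ = Kᵢxᵢ:
  1: x = 0.118, y = 0.427
  2: x = 0.136, y = 0.383
  3: x = 0.745, y = 0.189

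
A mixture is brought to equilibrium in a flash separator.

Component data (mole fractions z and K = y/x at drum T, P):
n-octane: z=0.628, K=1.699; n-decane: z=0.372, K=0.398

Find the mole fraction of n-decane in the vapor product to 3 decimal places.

y_n-decane = 0.214

Binary case is linear: z₁(K₁−1)(1+V/F(K₂−1)) + z₂(K₂−1)(1+V/F(K₁−1)) = 0
⇒ V/F = [z₁(K₁−1)+z₂(K₂−1)] / [−(K₁−1)(K₂−1)] = 0.2150/0.4208 = 0.511
Compositions from xᵢ = zᵢ/(1+V/F(Kᵢ−1)), yᵢ = Kᵢxᵢ:
  n-octane: x = 0.463, y = 0.786
  n-decane: x = 0.537, y = 0.214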